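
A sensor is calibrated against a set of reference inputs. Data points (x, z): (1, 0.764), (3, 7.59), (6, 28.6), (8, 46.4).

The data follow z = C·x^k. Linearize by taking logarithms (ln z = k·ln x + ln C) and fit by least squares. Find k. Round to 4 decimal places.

Linearized form: ln z = k·ln x + ln C. From the 4 transformed points,
Σln x = 4.9698, Σ(ln x)² = 8.7414, Σln z = 8.9484, Σln x·ln z = 16.2146.
Equations: 8.7414·k + 4.9698·ln C = 16.2146;  4.9698·k + 4·ln C = 8.9484.
Slope k = (n·Σln x·ln z − Σln x·Σln z)/(n·Σ(ln x)² − (Σln x)²) = (4·16.2146 − 4.9698·8.9484)/10.2667 = 1.98574; ln C = (Σln z − k·Σln x)/n = -0.23010.

k = 1.9857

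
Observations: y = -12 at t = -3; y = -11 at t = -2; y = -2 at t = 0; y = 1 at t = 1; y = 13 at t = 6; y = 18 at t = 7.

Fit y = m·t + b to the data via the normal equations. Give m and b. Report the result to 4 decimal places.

AᵀA·[m, b]ᵀ = Aᵀy reads: 99·m + 9·b = 263;  9·m + 6·b = 7.
(Σt·t = 99, Σt = 9, Σ1 = 6, Σt·y = 263, Σy = 7.)
det = 99·6 − 9² = 513.
m = (263·6 − 9·7)/513 = 505/171; b = (99·7 − 9·263)/513 = -62/19.

m = 2.9532, b = -3.2632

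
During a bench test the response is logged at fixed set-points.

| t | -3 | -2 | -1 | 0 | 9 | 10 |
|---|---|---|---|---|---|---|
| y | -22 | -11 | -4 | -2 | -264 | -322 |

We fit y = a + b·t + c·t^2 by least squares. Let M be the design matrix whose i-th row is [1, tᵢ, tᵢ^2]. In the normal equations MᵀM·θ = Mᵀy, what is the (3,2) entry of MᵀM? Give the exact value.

1693

Row 3 ↔ basis t^2, column 2 ↔ basis t, so (MᵀM)_{3,2} = Σᵢ (t^2)·(t) = (9)·(-3) + (4)·(-2) + (1)·(-1) + (0)·(0) + (81)·(9) + (100)·(10) = 1693.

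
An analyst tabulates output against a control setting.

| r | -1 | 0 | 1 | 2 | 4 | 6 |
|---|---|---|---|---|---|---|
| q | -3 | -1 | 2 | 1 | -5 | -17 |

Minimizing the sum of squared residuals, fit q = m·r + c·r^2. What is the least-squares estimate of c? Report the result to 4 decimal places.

c = -0.8430

Sums needed: Σr·r = 58, Σr·r^2 = 288, Σr^2·r^2 = 1570.
And Σr·q = -115, Σr^2·q = -689.
MᵀM·[m, c]ᵀ = Mᵀq becomes [[58, 288]; [288, 1570]]·[m, c]ᵀ = [-115, -689]ᵀ.
Eliminating c: 1570·(row 1) − 288·(row 2) gives 8116·m = 1570·(-115) − 288·(-689) = 17882, so m = 8941/4058.
Then c = ((-689) − 288·(8941/4058))/1570 = -3421/4058.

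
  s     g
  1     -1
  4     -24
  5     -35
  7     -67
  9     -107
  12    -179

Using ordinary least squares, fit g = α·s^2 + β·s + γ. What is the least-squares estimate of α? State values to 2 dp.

α = -1.05

Setting ∂/∂α … = 0 gives: 30580·α + 2990·β + 316·γ = -38986;  2990·α + 316·β + 38·γ = -3852;  316·α + 38·β + 6·γ = -413.
(Σs^2·s^2 = 30580, Σs^2·s = 2990, Σs^2 = 316, Σs·s = 316, Σs = 38, Σ1 = 6, Σs^2·g = -38986, Σs·g = -3852, Σg = -413.)
Solving the 3×3 system (Gaussian elimination) gives α = -114035/108726, β = -143887/54363, γ = 114813/36242.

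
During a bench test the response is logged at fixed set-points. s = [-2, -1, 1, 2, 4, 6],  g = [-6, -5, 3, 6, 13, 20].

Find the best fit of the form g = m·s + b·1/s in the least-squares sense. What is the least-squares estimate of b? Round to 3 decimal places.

From the data, Σs·s = 62, Σs·1/s = 6, Σ1/s·1/s = 373/144.
And Σs·g = 204, Σ1/s·g = 247/12.
MᵀM·[m, b]ᵀ = Mᵀg becomes [[62, 6]; [6, 373/144]]·[m, b]ᵀ = [204, 247/12]ᵀ.
Determinant 62·(373/144) − 6² = 8971/72.
m = (204·(373/144) − 6·(247/12))/(8971/72) = 29154/8971; b = (62·(247/12) − 6·204)/(8971/72) = 3756/8971.

b = 0.419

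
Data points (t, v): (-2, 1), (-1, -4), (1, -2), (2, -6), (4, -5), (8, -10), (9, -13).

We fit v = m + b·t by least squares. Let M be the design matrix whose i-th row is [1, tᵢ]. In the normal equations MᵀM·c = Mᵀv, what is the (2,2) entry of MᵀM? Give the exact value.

171

Row 2 ↔ basis t, column 2 ↔ basis t, so (MᵀM)_{2,2} = Σᵢ (t)·(t) = (-2)·(-2) + (-1)·(-1) + (1)·(1) + (2)·(2) + (4)·(4) + (8)·(8) + (9)·(9) = 171.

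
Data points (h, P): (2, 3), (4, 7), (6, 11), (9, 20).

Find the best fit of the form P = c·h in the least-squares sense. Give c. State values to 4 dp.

With design matrix M, MᵀM = [[137]] and MᵀP = [280]ᵀ.
c = 280/137 = 2.0438.

c = 2.0438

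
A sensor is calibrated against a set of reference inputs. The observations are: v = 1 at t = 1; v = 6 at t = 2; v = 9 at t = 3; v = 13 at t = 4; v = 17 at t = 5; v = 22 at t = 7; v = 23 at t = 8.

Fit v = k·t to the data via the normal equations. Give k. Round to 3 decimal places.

Setting ∂/∂k … = 0 gives: 168·k = 515.
(Σt·t = 168, Σt·v = 515.)
Hence k = 515 / 168 ≈ 3.06548.

k = 3.065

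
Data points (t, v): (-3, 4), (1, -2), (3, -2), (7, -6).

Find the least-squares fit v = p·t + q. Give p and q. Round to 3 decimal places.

The normal equations are: 68·p + 8·q = -62;  8·p + 4·q = -6.
Δ = 68·4 − 8² = 208.
p = ((-62)·4 − 8·(-6))/208 = -25/26; q = (68·(-6) − 8·(-62))/208 = 11/26.

p = -0.962, q = 0.423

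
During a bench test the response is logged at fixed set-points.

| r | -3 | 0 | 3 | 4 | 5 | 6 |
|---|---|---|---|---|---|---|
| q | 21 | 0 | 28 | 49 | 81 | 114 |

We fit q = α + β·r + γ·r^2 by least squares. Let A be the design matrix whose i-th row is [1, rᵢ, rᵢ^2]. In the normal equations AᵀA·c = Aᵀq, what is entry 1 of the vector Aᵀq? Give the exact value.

293

Entry 1 ↔ basis 1, so (Aᵀq)_{1} = Σᵢ qᵢ = (1)·(21) + (1)·(0) + (1)·(28) + (1)·(49) + (1)·(81) + (1)·(114) = 293.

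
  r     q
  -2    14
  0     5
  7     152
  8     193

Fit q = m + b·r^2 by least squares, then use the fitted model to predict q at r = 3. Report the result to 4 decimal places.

q̂ = 30.6644

AᵀA·[m, b]ᵀ = Aᵀq reads: 4·m + 117·b = 364;  117·m + 6513·b = 19856.
(Σ1 = 4, Σr^2 = 117, Σr^2·r^2 = 6513, Σq = 364, Σr^2·q = 19856.)
Eliminating b: 6513·(row 1) − 117·(row 2) gives 12363·m = 6513·364 − 117·19856 = 47580, so m = 1220/317.
Then b = (19856 − 117·(1220/317))/6513 = 36836/12363.
At r = 3: q̂ = (1220/317)·(1) + (36836/12363)·(9) = 126368/4121.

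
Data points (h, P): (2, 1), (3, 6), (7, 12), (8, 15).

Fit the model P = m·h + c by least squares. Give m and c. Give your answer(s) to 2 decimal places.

With design matrix M, MᵀM = [[126, 20]; [20, 4]] and MᵀP = [224, 34]ᵀ.
Eliminating c: 4·(row 1) − 20·(row 2) gives 104·m = 4·224 − 20·34 = 216, so m = 27/13.
Then c = (34 − 20·(27/13))/4 = -49/26.

m = 2.08, c = -1.88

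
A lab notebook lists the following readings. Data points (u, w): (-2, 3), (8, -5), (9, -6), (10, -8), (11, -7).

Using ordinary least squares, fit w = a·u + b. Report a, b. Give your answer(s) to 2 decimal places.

a = -0.82, b = 1.34

The normal equations are: 370·a + 36·b = -257;  36·a + 5·b = -23.
(Σu·u = 370, Σu = 36, Σ1 = 5, Σu·w = -257, Σw = -23.)
Eliminating b: 5·(row 1) − 36·(row 2) gives 554·a = 5·(-257) − 36·(-23) = -457, so a = -457/554.
Then b = ((-23) − 36·(-457/554))/5 = 371/277.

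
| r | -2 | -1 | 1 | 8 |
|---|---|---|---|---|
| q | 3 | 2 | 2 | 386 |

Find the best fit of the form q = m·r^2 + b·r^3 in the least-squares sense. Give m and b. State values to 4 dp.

m = 1.8255, b = 0.5257

The normal equations are: 4114·m + 32736·b = 24720;  32736·m + 262210·b = 197608.
Determinant 4114·262210 − 32736² = 7086244.
m = (24720·262210 − 32736·197608)/7086244 = 3233928/1771561; b = (4114·197608 − 32736·24720)/7086244 = 84668/161051.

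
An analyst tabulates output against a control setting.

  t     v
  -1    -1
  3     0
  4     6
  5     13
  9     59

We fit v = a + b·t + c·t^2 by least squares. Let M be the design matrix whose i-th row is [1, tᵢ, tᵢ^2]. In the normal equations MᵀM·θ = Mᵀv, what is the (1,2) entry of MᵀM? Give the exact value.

20

Row 1 ↔ basis 1, column 2 ↔ basis t, so (MᵀM)_{1,2} = Σᵢ t = (1)·(-1) + (1)·(3) + (1)·(4) + (1)·(5) + (1)·(9) = 20.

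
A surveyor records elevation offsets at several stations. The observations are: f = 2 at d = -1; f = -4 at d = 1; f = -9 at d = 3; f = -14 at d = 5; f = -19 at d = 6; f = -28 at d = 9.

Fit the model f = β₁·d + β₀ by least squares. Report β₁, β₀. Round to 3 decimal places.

β₁ = -2.977, β₀ = -0.589

From the data, Σd·d = 153, Σd = 23, Σ1 = 6.
For Mᵀf: Σd·f = -469, Σf = -72.
MᵀM·[β₁, β₀]ᵀ = Mᵀf becomes [[153, 23]; [23, 6]]·[β₁, β₀]ᵀ = [-469, -72]ᵀ.
Eliminating β₀: 6·(row 1) − 23·(row 2) gives 389·β₁ = 6·(-469) − 23·(-72) = -1158, so β₁ = -1158/389.
Then β₀ = ((-72) − 23·(-1158/389))/6 = -229/389.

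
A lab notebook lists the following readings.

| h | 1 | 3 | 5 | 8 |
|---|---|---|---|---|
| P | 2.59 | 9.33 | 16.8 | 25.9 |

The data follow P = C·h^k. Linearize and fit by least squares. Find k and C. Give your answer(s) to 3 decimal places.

Let Y = ln P. Fitting Y = k·ln h + ln C by least squares:
Σln h = 4.7875, Σ(ln h)² = 8.1213, Σln P = 9.2605, Σln h·ln P = 13.7613.
Normal system: [[8.1213, 4.7875]; [4.7875, 4]]·[k, ln C]ᵀ = [13.7613, 9.2605]ᵀ.
Solving (det = 9.5652): k = 1.11974, ln C = 0.97494, so C = exp(0.97494) = 2.65100.

k = 1.120, C = 2.651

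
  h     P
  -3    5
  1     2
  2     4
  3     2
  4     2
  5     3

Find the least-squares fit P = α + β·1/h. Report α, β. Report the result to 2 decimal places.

α = 3.60, β = -1.86

XᵀX·[α, β]ᵀ = XᵀP reads: 6·α + (39/20)·β = 18;  (39/20)·α + (5669/3600)·β = 41/10.
(Σ1 = 6, Σ1/h = 39/20, Σ1/h·1/h = 5669/3600, ΣP = 18, Σ1/h·P = 41/10.)
det = 6·(5669/3600) − (39/20)² = 271/48.
α = (18·(5669/3600) − (39/20)·(41/10))/(271/48) = 4884/1355; β = (6·(41/10) − (39/20)·18)/(271/48) = -504/271.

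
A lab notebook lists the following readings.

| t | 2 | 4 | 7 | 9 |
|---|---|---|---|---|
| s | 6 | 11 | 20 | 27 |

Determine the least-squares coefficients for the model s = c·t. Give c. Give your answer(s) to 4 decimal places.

Entries of MᵀM: Σt·t = 150.
Right-hand side: Σt·s = 439.
So MᵀM·[c]ᵀ = Mᵀs: [[150]]·[c]ᵀ = [439]ᵀ.
c = 439/150 = 2.92667.

c = 2.9267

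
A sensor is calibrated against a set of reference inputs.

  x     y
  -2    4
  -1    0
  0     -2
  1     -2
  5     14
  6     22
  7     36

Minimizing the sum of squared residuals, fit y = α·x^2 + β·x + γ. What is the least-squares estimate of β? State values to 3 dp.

MᵀM·[α, β, γ]ᵀ = Mᵀy reads: 4340·α + 676·β + 116·γ = 2920;  676·α + 116·β + 16·γ = 444;  116·α + 16·β + 7·γ = 72.
Inverting the 3×3 Gram matrix, [α, β, γ]ᵀ = [9781/10164, -14837/10164, -179/77]ᵀ.

β = -1.460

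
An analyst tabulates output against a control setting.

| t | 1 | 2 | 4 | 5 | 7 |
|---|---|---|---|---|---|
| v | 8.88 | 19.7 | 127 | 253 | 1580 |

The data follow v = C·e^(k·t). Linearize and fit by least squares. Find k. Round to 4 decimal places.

Let Y = ln v. Fitting Y = k·t + ln C by least squares:
Σt = 19.0000, Σ(t)² = 95.0000, Σln v = 22.9072, Σt·ln v = 106.7450.
Equations: 95.0000·k + 19.0000·ln C = 106.7450;  19.0000·k + 5·ln C = 22.9072.
Slope k = (n·Σt·ln v − Σt·Σln v)/(n·Σ(t)² − (Σt)²) = (5·106.7450 − 19.0000·22.9072)/114.0000 = 0.86394; ln C = (Σln v − k·Σt)/n = 1.29848.

k = 0.8639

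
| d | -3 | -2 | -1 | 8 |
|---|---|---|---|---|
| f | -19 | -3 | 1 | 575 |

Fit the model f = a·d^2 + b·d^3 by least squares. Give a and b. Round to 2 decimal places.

a = 0.96, b = 1.00

Compute the Gram sums: Σd^2·d^2 = 4194, Σd^2·d^3 = 32492, Σd^3·d^3 = 262938.
And Σd^2·f = 36618, Σd^3·f = 294936.
Eliminating b: 262938·(row 1) − 32492·(row 2) gives 47031908·a = 262938·36618 − 32492·294936 = 45203172, so a = 1614399/1679711.
Then b = (294936 − 32492·(1614399/1679711))/262938 = 1684626/1679711.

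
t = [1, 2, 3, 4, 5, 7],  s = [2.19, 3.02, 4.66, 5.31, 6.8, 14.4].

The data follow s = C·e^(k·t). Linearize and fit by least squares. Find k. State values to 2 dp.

k = 0.30

With ln sᵢ as the transformed response and tᵢ as the regressor:
AᵀA = [[104.0000, 22.0000]; [22.0000, 6]], rhs = [42.5450, 9.6819]ᵀ  (here Σt = 22.0000, Σ(t)² = 104.0000, Σln s = 9.6819, Σt·ln s = 42.5450).
Slope k = (n·Σt·ln s − Σt·Σln s)/(n·Σ(t)² − (Σt)²) = (6·42.5450 − 22.0000·9.6819)/140.0000 = 0.30191; ln C = (Σln s − k·Σt)/n = 0.50663.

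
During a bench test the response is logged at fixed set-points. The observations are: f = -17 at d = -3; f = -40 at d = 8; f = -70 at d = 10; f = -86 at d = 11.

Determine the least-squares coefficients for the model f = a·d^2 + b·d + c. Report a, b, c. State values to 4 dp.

a = -0.9481, b = 2.6199, c = -0.5975

Normal-equation sums: Σd^2·d^2 = 28818, Σd^2·d = 2816, Σd^2 = 294, Σd·d = 294, Σd = 26, Σ1 = 4.
And Σd^2·f = -20119, Σd·f = -1915, Σf = -213.
Normal equations: [[28818, 2816, 294]; [2816, 294, 26]; [294, 26, 4]]·[a, b, c]ᵀ = [-20119, -1915, -213]ᵀ.
Row-reducing yields a = -15567/16420, b = 215093/82100, c = -49057/82100.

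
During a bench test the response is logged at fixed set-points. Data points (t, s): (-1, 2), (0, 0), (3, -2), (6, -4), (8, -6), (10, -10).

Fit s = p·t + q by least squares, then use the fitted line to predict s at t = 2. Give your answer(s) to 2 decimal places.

With design matrix A, AᵀA = [[210, 26]; [26, 6]] and Aᵀs = [-180, -20]ᵀ.
Eliminating q: 6·(row 1) − 26·(row 2) gives 584·p = 6·(-180) − 26·(-20) = -560, so p = -70/73.
Then q = ((-20) − 26·(-70/73))/6 = 60/73.
At t = 2: ŝ = (-70/73)·(2) + (60/73)·(1) = -80/73.

ŝ = -1.10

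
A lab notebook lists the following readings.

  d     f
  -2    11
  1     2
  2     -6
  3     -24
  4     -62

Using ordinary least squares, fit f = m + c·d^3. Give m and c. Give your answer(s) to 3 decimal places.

The normal equations are: 5·m + 92·c = -79;  92·m + 4954·c = -4750.
det = 5·4954 − 92² = 16306.
m = ((-79)·4954 − 92·(-4750))/16306 = 22817/8153; c = (5·(-4750) − 92·(-79))/16306 = -8241/8153.

m = 2.799, c = -1.011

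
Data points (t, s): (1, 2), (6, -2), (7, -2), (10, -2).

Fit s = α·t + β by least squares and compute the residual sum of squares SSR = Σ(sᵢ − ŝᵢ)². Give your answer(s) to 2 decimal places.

Setting ∂/∂α … = 0 gives: 186·α + 24·β = -44;  24·α + 4·β = -4.
det = 186·4 − 24² = 168.
α = ((-44)·4 − 24·(-4))/168 = -10/21; β = (186·(-4) − 24·(-44))/168 = 13/7.
Residuals: 13/21, -1, -11/21, 19/21; SSR = 52/21.

SSR = 2.48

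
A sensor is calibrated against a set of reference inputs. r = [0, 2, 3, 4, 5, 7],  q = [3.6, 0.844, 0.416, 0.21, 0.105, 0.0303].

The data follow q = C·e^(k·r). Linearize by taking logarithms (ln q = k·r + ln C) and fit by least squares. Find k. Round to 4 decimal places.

k = -0.6844

Let Y = ln q. Fitting Y = k·r + ln C by least squares:
Σr = 21.0000, Σ(r)² = 103.0000, Σln q = -7.0768, Σr·ln q = -44.9582.
Equations: 103.0000·k + 21.0000·ln C = -44.9582;  21.0000·k + 6·ln C = -7.0768.
Solving (det = 177.0000): k = -0.68439, ln C = 1.21590.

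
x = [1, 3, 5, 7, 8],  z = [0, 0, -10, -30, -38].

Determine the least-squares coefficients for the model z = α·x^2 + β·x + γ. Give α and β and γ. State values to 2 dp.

α = -1.00, β = 3.29, γ = -1.79

The normal equations are: 7204·α + 1008·β + 148·γ = -4152;  1008·α + 148·β + 24·γ = -564;  148·α + 24·β + 5·γ = -78.
(Σx^2·x^2 = 7204, Σx^2·x = 1008, Σx^2 = 148, Σx·x = 148, Σx = 24, Σ1 = 5, Σx^2·z = -4152, Σx·z = -564, Σz = -78.)
Row-reducing yields α = -1260/1261, β = 4143/1261, γ = -174/97.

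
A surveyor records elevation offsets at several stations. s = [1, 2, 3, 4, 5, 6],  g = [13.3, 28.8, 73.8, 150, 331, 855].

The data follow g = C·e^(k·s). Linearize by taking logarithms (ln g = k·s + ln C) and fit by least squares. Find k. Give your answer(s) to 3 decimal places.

Taking logs, ln g = k·s + ln C, so regress ln g on s.
AᵀA = [[91.0000, 21.0000]; [21.0000, 6]], rhs = [111.7723, 27.8134]ᵀ  (here Σs = 21.0000, Σ(s)² = 91.0000, Σln g = 27.8134, Σs·ln g = 111.7723).
Slope k = (n·Σs·ln g − Σs·Σln g)/(n·Σ(s)² − (Σs)²) = (6·111.7723 − 21.0000·27.8134)/105.0000 = 0.82432; ln C = (Σln g − k·Σs)/n = 1.75044.

k = 0.824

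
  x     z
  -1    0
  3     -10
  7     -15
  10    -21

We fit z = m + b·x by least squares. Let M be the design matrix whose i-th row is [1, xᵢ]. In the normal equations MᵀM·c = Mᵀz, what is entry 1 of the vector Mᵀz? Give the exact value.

Entry 1 ↔ basis 1, so (Mᵀz)_{1} = Σᵢ zᵢ = (1)·(0) + (1)·(-10) + (1)·(-15) + (1)·(-21) = -46.

-46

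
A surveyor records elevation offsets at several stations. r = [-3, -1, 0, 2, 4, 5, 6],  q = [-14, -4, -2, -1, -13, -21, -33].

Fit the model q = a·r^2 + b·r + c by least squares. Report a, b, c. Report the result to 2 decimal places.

Normal-equation sums: Σr^2·r^2 = 2275, Σr^2·r = 385, Σr^2 = 91, Σr·r = 91, Σr = 13, Σ1 = 7.
Right-hand side: Σr^2·q = -2055, Σr·q = -311, Σq = -88.
XᵀX·[a, b, c]ᵀ = Xᵀq becomes [[2275, 385, 91]; [385, 91, 13]; [91, 13, 7]]·[a, b, c]ᵀ = [-2055, -311, -88]ᵀ.
Inverting the 3×3 Gram matrix, [a, b, c]ᵀ = [-5645/5124, 2969/2196, -835/1098]ᵀ.

a = -1.10, b = 1.35, c = -0.76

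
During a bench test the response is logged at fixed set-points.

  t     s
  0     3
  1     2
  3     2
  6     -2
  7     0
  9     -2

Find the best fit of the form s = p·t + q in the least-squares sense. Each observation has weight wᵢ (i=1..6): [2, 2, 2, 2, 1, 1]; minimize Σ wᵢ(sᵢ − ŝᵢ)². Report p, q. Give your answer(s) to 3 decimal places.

Entries of XᵀWX: Σwᵢ·t·t = 222, Σwᵢ·t = 36, Σwᵢ·1 = 10.
And Σwᵢ·t·s = -26, Σwᵢ·s = 8.
XᵀWX·[p, q]ᵀ = XᵀWs becomes [[222, 36]; [36, 10]]·[p, q]ᵀ = [-26, 8]ᵀ.
Determinant 222·10 − 36² = 924.
p = ((-26)·10 − 36·8)/924 = -137/231; q = (222·8 − 36·(-26))/924 = 226/77.

p = -0.593, q = 2.935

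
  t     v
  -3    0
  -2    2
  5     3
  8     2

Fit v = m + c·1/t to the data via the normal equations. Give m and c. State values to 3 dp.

m = 2.017, c = 2.100

Sums needed: Σ1 = 4, Σ1/t = -61/120, Σ1/t·1/t = 6001/14400.
Right-hand side: Σv = 7, Σ1/t·v = -3/20.
So AᵀA·[m, c]ᵀ = Aᵀv: [[4, -61/120]; [-61/120, 6001/14400]]·[m, c]ᵀ = [7, -3/20]ᵀ.
Eliminating c: (6001/14400)·(row 1) − (-61/120)·(row 2) gives (6761/4800)·m = (6001/14400)·7 − (-61/120)·(-3/20) = 40909/14400, so m = 40909/20283.
Then c = ((-3/20) − (-61/120)·(40909/20283))/(6001/14400) = 14200/6761.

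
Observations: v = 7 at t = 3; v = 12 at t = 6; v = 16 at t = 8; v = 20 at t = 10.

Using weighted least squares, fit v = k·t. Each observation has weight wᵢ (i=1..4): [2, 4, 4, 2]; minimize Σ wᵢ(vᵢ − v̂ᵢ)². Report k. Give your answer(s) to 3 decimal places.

The normal equations are: 618·k = 1242.
k = 1242/618 = 2.00971.

k = 2.010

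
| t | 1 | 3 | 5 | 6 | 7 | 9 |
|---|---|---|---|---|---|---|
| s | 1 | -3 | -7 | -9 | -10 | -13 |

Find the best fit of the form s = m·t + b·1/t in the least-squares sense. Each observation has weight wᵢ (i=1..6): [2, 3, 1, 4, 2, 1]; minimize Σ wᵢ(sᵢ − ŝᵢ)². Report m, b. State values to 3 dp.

m = -1.507, b = 2.717

The normal system XᵀWX·[m, b]ᵀ = XᵀWs is [[377, 13]; [13, 251794/99225]]·[m, b]ᵀ = [-533, -4001/315]ᵀ.
det = 377·(251794/99225) − 13² = 78157313/99225.
m = ((-533)·(251794/99225) − 13·(-4001/315))/(78157313/99225) = -9063239/6012101; b = (377·(-4001/315) − 13·(-533))/(78157313/99225) = 16337790/6012101.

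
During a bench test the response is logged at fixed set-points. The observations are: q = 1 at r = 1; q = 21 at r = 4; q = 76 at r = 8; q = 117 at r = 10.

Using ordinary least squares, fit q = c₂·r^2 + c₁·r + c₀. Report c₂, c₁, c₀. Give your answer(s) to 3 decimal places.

c₂ = 1.053, c₁ = 1.273, c₀ = -1.220

Setting ∂/∂c₂ … = 0 gives: 14353·c₂ + 1577·c₁ + 181·c₀ = 16901;  1577·c₂ + 181·c₁ + 23·c₀ = 1863;  181·c₂ + 23·c₁ + 4·c₀ = 215.
(Σr^2·r^2 = 14353, Σr^2·r = 1577, Σr^2 = 181, Σr·r = 181, Σr = 23, Σ1 = 4, Σr^2·q = 16901, Σr·q = 1863, Σq = 215.)
Row-reducing yields c₂ = 139/132, c₁ = 331/260, c₀ = -5233/4290.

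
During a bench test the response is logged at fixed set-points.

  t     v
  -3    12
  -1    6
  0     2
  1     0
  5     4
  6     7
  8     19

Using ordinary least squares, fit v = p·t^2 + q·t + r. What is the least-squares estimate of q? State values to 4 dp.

With design matrix M, MᵀM = [[6100, 826, 136]; [826, 136, 16]; [136, 16, 7]] and Mᵀv = [1682, 172, 50]ᵀ.
Inverting the 3×3 Gram matrix, [p, q, r]ᵀ = [23870/45747, -97117/45747, 84986/45747]ᵀ.

q = -2.1229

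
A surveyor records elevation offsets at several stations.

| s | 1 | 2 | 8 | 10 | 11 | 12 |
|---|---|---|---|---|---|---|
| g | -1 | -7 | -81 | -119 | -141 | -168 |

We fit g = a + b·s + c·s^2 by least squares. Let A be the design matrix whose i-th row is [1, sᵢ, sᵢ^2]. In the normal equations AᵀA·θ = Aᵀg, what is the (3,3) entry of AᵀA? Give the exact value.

49490

Row 3 ↔ basis s^2, column 3 ↔ basis s^2, so (AᵀA)_{3,3} = Σᵢ (s^2)·(s^2) = (1)·(1) + (4)·(4) + (64)·(64) + (100)·(100) + (121)·(121) + (144)·(144) = 49490.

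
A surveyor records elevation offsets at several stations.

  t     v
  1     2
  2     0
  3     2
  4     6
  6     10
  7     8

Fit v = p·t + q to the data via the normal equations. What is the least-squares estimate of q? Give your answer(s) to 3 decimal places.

q = -1.143

AᵀA·[p, q]ᵀ = Aᵀv reads: 115·p + 23·q = 148;  23·p + 6·q = 28.
(Σt·t = 115, Σt = 23, Σ1 = 6, Σt·v = 148, Σv = 28.)
Eliminating q: 6·(row 1) − 23·(row 2) gives 161·p = 6·148 − 23·28 = 244, so p = 244/161.
Then q = (28 − 23·(244/161))/6 = -8/7.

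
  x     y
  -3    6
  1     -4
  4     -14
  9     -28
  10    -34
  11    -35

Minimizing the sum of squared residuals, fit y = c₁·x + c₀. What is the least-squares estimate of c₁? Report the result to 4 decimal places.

c₁ = -3.0106

Entries of AᵀA: Σx·x = 328, Σx = 32, Σ1 = 6.
For Aᵀy: Σx·y = -1055, Σy = -109.
Normal equations: [[328, 32]; [32, 6]]·[c₁, c₀]ᵀ = [-1055, -109]ᵀ.
det = 328·6 − 32² = 944.
c₁ = ((-1055)·6 − 32·(-109))/944 = -1421/472; c₀ = (328·(-109) − 32·(-1055))/944 = -249/118.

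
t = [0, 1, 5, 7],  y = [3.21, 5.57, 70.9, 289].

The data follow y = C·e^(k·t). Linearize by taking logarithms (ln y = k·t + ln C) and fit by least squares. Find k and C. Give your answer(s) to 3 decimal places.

Linearized form: ln y = k·t + ln C. From the 4 transformed points,
Σt = 13.0000, Σ(t)² = 75.0000, Σln y = 12.8114, Σt·ln y = 62.6887.
Equations: 75.0000·k + 13.0000·ln C = 62.6887;  13.0000·k + 4·ln C = 12.8114.
Solving (det = 131.0000): k = 0.64280, ln C = 1.11373, so C = exp(1.11373) = 3.04570.

k = 0.643, C = 3.046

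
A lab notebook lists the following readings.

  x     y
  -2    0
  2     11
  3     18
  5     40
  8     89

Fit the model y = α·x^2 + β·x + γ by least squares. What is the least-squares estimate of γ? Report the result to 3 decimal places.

Sums needed: Σx^2·x^2 = 4834, Σx^2·x = 664, Σx^2 = 106, Σx·x = 106, Σx = 16, Σ1 = 5.
Moment sums: Σx^2·y = 6902, Σx·y = 988, Σy = 158.
So MᵀM·[α, β, γ]ᵀ = Mᵀy: [[4834, 664, 106]; [664, 106, 16]; [106, 16, 5]]·[α, β, γ]ᵀ = [6902, 988, 158]ᵀ.
Solving the 3×3 system (Gaussian elimination) gives α = 47485/45327, β = 4054/1563, γ = 16480/15109.

γ = 1.091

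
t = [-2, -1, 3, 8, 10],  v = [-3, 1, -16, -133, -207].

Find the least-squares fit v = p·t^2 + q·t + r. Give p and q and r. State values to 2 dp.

p = -2.05, q = -0.56, r = 3.47

AᵀA·[p, q, r]ᵀ = Aᵀv reads: 14194·p + 1530·q + 178·r = -29367;  1530·p + 178·q + 18·r = -3177;  178·p + 18·q + 5·r = -358.
(Σt^2·t^2 = 14194, Σt^2·t = 1530, Σt^2 = 178, Σt·t = 178, Σt = 18, Σ1 = 5, Σt^2·v = -29367, Σt·v = -3177, Σv = -358.)
Inverting the 3×3 Gram matrix, [p, q, r]ᵀ = [-253307/123448, -5337/9496, 53578/15431]ᵀ.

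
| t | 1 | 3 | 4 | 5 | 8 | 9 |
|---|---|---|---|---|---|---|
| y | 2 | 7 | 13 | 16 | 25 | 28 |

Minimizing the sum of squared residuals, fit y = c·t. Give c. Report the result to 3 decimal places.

c = 3.097

XᵀX·[c]ᵀ = Xᵀy reads: 196·c = 607.
c = 607/196 = 3.09694.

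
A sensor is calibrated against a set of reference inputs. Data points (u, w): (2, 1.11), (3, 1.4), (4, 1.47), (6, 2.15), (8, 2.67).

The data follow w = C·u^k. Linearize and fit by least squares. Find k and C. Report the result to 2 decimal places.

k = 0.63, C = 0.69

Taking logs, ln w = k·ln u + ln C, so regress ln w on ln u.
Σln u = 7.0493, Σ(ln u)² = 11.1437, Σln w = 2.5736, Σln u·ln w = 4.3898.
Normal system: [[11.1437, 7.0493]; [7.0493, 5]]·[k, ln C]ᵀ = [4.3898, 2.5736]ᵀ.
Solving (det = 6.0265): k = 0.63166, ln C = -0.37582, so C = exp(-0.37582) = 0.68673.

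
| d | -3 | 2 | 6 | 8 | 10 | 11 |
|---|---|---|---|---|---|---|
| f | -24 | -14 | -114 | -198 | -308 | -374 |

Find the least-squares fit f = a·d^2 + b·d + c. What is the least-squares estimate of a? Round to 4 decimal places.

Setting ∂/∂a … = 0 gives: 30130·a + 3040·b + 334·c = -93102;  3040·a + 334·b + 34·c = -9418;  334·a + 34·b + 6·c = -1032.
Row-reducing yields a = -707339/235677, b = -210943/235677, c = 11368/78559.

a = -3.0013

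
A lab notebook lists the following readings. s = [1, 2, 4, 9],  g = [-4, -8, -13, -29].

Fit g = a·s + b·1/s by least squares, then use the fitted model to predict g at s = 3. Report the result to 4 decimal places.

Forming MᵀM = [[102, 4]; [4, 1717/1296]] and Mᵀg = [-333, -521/36]ᵀ gives MᵀM·[a, b]ᵀ = Mᵀg.
Eliminating b: (1717/1296)·(row 1) − 4·(row 2) gives (25733/216)·a = (1717/1296)·(-333) − 4·(-521/36) = -55193/144, so a = -165579/51466.
Then b = ((-521/36) − 4·(-165579/51466))/(1717/1296) = -31140/25733.
At s = 3: ĝ = (-165579/51466)·(3) + (-31140/25733)·(1/3) = -517497/51466.

ĝ = -10.0551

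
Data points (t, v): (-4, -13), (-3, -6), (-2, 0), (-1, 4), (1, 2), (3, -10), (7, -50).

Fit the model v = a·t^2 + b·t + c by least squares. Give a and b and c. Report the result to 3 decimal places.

From the data, Σt^2·t^2 = 2837, Σt^2·t = 271, Σt^2 = 89, Σt·t = 89, Σt = 1, Σ1 = 7.
Right-hand side: Σt^2·v = -2796, Σt·v = -312, Σv = -73.
Inverting the 3×3 Gram matrix, [a, b, c]ᵀ = [-102761/98966, -37179/98966, 139885/49483]ᵀ.

a = -1.038, b = -0.376, c = 2.827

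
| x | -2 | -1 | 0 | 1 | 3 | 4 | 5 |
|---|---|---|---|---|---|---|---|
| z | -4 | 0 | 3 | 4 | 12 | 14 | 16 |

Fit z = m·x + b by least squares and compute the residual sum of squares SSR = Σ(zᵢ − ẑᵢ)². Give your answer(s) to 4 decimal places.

From the data, Σx·x = 56, Σx = 10, Σ1 = 7.
Right-hand side: Σx·z = 184, Σz = 45.
AᵀA·[m, b]ᵀ = Aᵀz becomes [[56, 10]; [10, 7]]·[m, b]ᵀ = [184, 45]ᵀ.
Eliminating b: 7·(row 1) − 10·(row 2) gives 292·m = 7·184 − 10·45 = 838, so m = 419/146.
Then b = (45 − 10·(419/146))/7 = 170/73.
Residuals: -43/73, 79/146, 49/73, -175/146, 155/146, 14/73, -99/146; SSR = 303/73.

SSR = 4.1507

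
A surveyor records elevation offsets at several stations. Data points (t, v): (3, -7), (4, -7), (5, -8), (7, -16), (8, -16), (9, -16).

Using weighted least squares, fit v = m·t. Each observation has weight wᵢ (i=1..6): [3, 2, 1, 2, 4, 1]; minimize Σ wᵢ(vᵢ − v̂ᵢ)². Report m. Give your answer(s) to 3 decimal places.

Forming AᵀWA = [[519]] and AᵀWv = [-1039]ᵀ gives AᵀWA·[m]ᵀ = AᵀWv.
m = (-1039)/519 = -2.00193.

m = -2.002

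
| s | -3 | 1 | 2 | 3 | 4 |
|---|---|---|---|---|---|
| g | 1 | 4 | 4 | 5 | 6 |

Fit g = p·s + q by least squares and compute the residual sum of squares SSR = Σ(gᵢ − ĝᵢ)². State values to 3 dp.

SSR = 0.301

Compute the Gram sums: Σs·s = 39, Σs = 7, Σ1 = 5.
For Aᵀg: Σs·g = 48, Σg = 20.
AᵀA·[p, q]ᵀ = Aᵀg becomes [[39, 7]; [7, 5]]·[p, q]ᵀ = [48, 20]ᵀ.
Δ = 39·5 − 7² = 146.
p = (48·5 − 7·20)/146 = 50/73; q = (39·20 − 7·48)/146 = 222/73.
Residuals: 1/73, 20/73, -30/73, -7/73, 16/73; SSR = 22/73.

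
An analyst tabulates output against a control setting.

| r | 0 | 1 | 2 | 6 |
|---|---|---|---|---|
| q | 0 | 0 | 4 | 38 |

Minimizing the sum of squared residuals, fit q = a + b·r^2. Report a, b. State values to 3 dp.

Entries of AᵀA: Σ1 = 4, Σr^2 = 41, Σr^2·r^2 = 1313.
Right-hand side: Σq = 42, Σr^2·q = 1384.
AᵀA·[a, b]ᵀ = Aᵀq becomes [[4, 41]; [41, 1313]]·[a, b]ᵀ = [42, 1384]ᵀ.
Eliminating b: 1313·(row 1) − 41·(row 2) gives 3571·a = 1313·42 − 41·1384 = -1598, so a = -1598/3571.
Then b = (1384 − 41·(-1598/3571))/1313 = 3814/3571.

a = -0.447, b = 1.068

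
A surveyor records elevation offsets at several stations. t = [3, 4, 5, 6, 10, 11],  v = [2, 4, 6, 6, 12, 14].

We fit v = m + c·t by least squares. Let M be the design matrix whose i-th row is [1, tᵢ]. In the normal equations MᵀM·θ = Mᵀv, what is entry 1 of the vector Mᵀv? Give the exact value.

Entry 1 ↔ basis 1, so (Mᵀv)_{1} = Σᵢ vᵢ = (1)·(2) + (1)·(4) + (1)·(6) + (1)·(6) + (1)·(12) + (1)·(14) = 44.

44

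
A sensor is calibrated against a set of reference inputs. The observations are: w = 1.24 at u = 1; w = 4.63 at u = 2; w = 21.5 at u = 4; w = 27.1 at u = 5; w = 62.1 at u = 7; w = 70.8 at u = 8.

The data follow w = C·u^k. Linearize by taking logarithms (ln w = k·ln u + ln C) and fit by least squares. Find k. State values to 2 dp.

Linearized form: ln w = k·ln u + ln C. From the 6 transformed points,
Σln u = 7.7142, Σ(ln u)² = 13.1032, Σln w = 16.5039, Σln u·ln w = 27.5182.
Normal system: [[13.1032, 7.7142]; [7.7142, 6]]·[k, ln C]ᵀ = [27.5182, 16.5039]ᵀ.
Solving (det = 19.1098): k = 1.97776, ln C = 0.20783.

k = 1.98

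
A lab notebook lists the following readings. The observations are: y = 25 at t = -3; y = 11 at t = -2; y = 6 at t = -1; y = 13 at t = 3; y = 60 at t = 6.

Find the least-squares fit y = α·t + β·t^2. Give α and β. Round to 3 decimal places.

α = -2.075, β = 2.021

Entries of XᵀX: Σt·t = 59, Σt·t^2 = 207, Σt^2·t^2 = 1475.
And Σt·y = 296, Σt^2·y = 2552.
So XᵀX·[α, β]ᵀ = Xᵀy: [[59, 207]; [207, 1475]]·[α, β]ᵀ = [296, 2552]ᵀ.
Determinant 59·1475 − 207² = 44176.
α = (296·1475 − 207·2552)/44176 = -5729/2761; β = (59·2552 − 207·296)/44176 = 5581/2761.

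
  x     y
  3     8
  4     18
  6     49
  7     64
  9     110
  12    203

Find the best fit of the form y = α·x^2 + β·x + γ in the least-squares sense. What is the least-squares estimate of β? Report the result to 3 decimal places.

Compute the Gram sums: Σx^2·x^2 = 31331, Σx^2·x = 3107, Σx^2 = 335, Σx·x = 335, Σx = 41, Σ1 = 6.
For Mᵀy: Σx^2·y = 43402, Σx·y = 4264, Σy = 452.
Normal equations: [[31331, 3107, 335]; [3107, 335, 41]; [335, 41, 6]]·[α, β, γ]ᵀ = [43402, 4264, 452]ᵀ.
Solving the 3×3 system (Gaussian elimination) gives α = 237/160, β = -737/1120, γ = -1609/560.

β = -0.658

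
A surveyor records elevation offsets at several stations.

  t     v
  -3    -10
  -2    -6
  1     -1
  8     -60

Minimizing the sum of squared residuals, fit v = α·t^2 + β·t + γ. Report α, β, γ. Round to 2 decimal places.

Normal-equation sums: Σt^2·t^2 = 4194, Σt^2·t = 478, Σt^2 = 78, Σt·t = 78, Σt = 4, Σ1 = 4.
And Σt^2·v = -3955, Σt·v = -439, Σv = -77.
Solving the 3×3 system (Gaussian elimination) gives α = -36759/37802, β = 6887/18901, γ = -12331/18901.

α = -0.97, β = 0.36, γ = -0.65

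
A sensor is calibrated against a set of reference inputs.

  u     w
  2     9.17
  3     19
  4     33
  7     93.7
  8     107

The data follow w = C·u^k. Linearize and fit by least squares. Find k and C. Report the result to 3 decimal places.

Linearized form: ln w = k·ln u + ln C. From the 5 transformed points,
XᵀX = [[11.7199, 7.2034]; [7.2034, 5]], rhs = [28.1695, 17.8698]ᵀ  (here Σln u = 7.2034, Σ(ln u)² = 11.7199, Σln w = 17.8698, Σln u·ln w = 28.1695).
Solving (det = 6.7102): k = 1.80676, ln C = 0.97100, so C = exp(0.97100) = 2.64058.

k = 1.807, C = 2.641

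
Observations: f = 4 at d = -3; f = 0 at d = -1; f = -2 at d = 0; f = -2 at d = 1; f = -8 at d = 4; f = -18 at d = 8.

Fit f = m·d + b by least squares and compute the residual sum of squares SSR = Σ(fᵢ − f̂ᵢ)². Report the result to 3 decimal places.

SSR = 5.127

Normal-equation sums: Σd·d = 91, Σd = 9, Σ1 = 6.
For Mᵀf: Σd·f = -190, Σf = -26.
So MᵀM·[m, b]ᵀ = Mᵀf: [[91, 9]; [9, 6]]·[m, b]ᵀ = [-190, -26]ᵀ.
det = 91·6 − 9² = 465.
m = ((-190)·6 − 9·(-26))/465 = -302/155; b = (91·(-26) − 9·(-190))/465 = -656/465.
Residuals: -202/465, -50/93, -274/465, 632/465, 112/93, -466/465; SSR = 2384/465.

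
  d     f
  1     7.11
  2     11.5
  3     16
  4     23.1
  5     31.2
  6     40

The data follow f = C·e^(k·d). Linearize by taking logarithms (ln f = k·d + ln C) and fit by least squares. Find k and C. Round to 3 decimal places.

Linearized form: ln f = k·d + ln C. From the 6 transformed points,
Σd = 21.0000, Σ(d)² = 91.0000, Σln f = 17.4456, Σd·ln f = 67.0587.
Equations: 91.0000·k + 21.0000·ln C = 67.0587;  21.0000·k + 6·ln C = 17.4456.
Slope k = (n·Σd·ln f − Σd·Σln f)/(n·Σ(d)² − (Σd)²) = (6·67.0587 − 21.0000·17.4456)/105.0000 = 0.34281; ln C = (Σln f − k·Σd)/n = 1.70776, so C = exp(1.70776) = 5.51659.

k = 0.343, C = 5.517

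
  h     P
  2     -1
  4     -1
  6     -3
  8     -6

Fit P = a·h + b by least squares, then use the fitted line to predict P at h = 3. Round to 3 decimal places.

XᵀX·[a, b]ᵀ = XᵀP reads: 120·a + 20·b = -72;  20·a + 4·b = -11.
Eliminating b: 4·(row 1) − 20·(row 2) gives 80·a = 4·(-72) − 20·(-11) = -68, so a = -17/20.
Then b = ((-11) − 20·(-17/20))/4 = 3/2.
At h = 3: P̂ = (-17/20)·(3) + (3/2)·(1) = -21/20.

P̂ = -1.050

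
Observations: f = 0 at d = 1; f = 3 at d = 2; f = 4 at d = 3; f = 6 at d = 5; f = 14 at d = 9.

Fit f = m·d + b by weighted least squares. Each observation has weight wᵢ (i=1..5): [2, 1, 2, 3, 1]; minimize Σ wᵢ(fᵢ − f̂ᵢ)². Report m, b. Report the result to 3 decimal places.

Compute the Gram sums: Σwᵢ·d·d = 180, Σwᵢ·d = 34, Σwᵢ·1 = 9.
And Σwᵢ·d·f = 246, Σwᵢ·f = 43.
Normal equations: [[180, 34]; [34, 9]]·[m, b]ᵀ = [246, 43]ᵀ.
Eliminating b: 9·(row 1) − 34·(row 2) gives 464·m = 9·246 − 34·43 = 752, so m = 47/29.
Then b = (43 − 34·(47/29))/9 = -39/29.

m = 1.621, b = -1.345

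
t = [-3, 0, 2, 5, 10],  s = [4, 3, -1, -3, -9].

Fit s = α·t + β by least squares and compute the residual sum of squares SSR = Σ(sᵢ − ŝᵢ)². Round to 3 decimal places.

From the data, Σt·t = 138, Σt = 14, Σ1 = 5.
Moment sums: Σt·s = -119, Σs = -6.
MᵀM·[α, β]ᵀ = Mᵀs becomes [[138, 14]; [14, 5]]·[α, β]ᵀ = [-119, -6]ᵀ.
Δ = 138·5 − 14² = 494.
α = ((-119)·5 − 14·(-6))/494 = -511/494; β = (138·(-6) − 14·(-119))/494 = 419/247.
Residuals: -395/494, 322/247, -155/247, 235/494, -87/247; SSR = 1523/494.

SSR = 3.083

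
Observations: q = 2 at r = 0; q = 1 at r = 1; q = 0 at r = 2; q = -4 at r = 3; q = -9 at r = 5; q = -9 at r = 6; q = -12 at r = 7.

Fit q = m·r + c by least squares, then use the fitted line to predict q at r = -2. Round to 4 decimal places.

Normal-equation sums: Σr·r = 124, Σr = 24, Σ1 = 7.
And Σr·q = -194, Σq = -31.
Eliminating c: 7·(row 1) − 24·(row 2) gives 292·m = 7·(-194) − 24·(-31) = -614, so m = -307/146.
Then c = ((-31) − 24·(-307/146))/7 = 203/73.
At r = -2: q̂ = (-307/146)·(-2) + (203/73)·(1) = 510/73.

q̂ = 6.9863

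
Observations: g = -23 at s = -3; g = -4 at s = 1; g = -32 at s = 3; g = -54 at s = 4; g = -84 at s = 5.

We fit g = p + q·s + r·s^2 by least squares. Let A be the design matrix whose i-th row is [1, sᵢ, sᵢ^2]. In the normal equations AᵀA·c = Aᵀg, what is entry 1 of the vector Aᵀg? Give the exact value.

-197

Entry 1 ↔ basis 1, so (Aᵀg)_{1} = Σᵢ gᵢ = (1)·(-23) + (1)·(-4) + (1)·(-32) + (1)·(-54) + (1)·(-84) = -197.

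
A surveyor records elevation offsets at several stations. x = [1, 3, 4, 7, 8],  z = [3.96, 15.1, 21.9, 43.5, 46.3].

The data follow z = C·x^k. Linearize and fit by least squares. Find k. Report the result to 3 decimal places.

k = 1.204

Linearized form: ln z = k·ln x + ln C. From the 5 transformed points,
Sums: Σln x = 6.5103, Σ(ln x)² = 11.2394, Σln z = 14.7853, Σln x·ln z = 22.5776.
Normal system: [[11.2394, 6.5103]; [6.5103, 5]]·[k, ln C]ᵀ = [22.5776, 14.7853]ᵀ.
Solving (det = 13.8136): k = 1.20401, ln C = 1.38939.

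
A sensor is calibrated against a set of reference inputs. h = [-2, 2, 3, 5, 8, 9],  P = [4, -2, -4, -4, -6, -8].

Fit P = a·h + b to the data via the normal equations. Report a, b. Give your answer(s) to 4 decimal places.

a = -0.9738, b = 0.7243

With design matrix A, AᵀA = [[187, 25]; [25, 6]] and AᵀP = [-164, -20]ᵀ.
det = 187·6 − 25² = 497.
a = ((-164)·6 − 25·(-20))/497 = -484/497; b = (187·(-20) − 25·(-164))/497 = 360/497.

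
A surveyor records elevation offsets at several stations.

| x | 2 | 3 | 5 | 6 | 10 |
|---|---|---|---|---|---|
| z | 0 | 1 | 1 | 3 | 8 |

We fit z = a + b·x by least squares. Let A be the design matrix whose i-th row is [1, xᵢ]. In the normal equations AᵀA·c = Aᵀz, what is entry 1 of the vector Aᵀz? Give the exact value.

Entry 1 ↔ basis 1, so (Aᵀz)_{1} = Σᵢ zᵢ = (1)·(0) + (1)·(1) + (1)·(1) + (1)·(3) + (1)·(8) = 13.

13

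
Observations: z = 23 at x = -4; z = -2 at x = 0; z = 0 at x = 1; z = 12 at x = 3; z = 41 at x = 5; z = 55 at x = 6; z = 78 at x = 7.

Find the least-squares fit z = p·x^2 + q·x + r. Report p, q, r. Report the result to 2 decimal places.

From the data, Σx^2·x^2 = 4660, Σx^2·x = 648, Σx^2 = 136, Σx·x = 136, Σx = 18, Σ1 = 7.
For Mᵀz: Σx^2·z = 7303, Σx·z = 1025, Σz = 207.
Solving the 3×3 system (Gaussian elimination) gives p = 257965/161076, q = 8981/53692, r = -158963/80538.

p = 1.60, q = 0.17, r = -1.97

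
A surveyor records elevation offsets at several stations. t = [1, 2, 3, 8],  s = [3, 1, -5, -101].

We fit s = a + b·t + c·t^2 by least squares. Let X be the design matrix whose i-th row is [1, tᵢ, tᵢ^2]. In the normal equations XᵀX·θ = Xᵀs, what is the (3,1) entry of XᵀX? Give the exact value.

78

Row 3 ↔ basis t^2, column 1 ↔ basis 1, so (XᵀX)_{3,1} = Σᵢ t^2 = (1)·(1) + (4)·(1) + (9)·(1) + (64)·(1) = 78.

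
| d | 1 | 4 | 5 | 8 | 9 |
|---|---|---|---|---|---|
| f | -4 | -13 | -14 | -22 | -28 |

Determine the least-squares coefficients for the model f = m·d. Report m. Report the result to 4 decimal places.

Forming MᵀM = [[187]] and Mᵀf = [-554]ᵀ gives MᵀM·[m]ᵀ = Mᵀf.
Hence m = -554 / 187 ≈ -2.96257.

m = -2.9626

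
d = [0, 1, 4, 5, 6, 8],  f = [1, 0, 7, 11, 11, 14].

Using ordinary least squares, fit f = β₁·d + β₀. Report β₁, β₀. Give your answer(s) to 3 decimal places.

β₁ = 1.848, β₀ = -0.058

With design matrix X, XᵀX = [[142, 24]; [24, 6]] and Xᵀf = [261, 44]ᵀ.
Eliminating β₀: 6·(row 1) − 24·(row 2) gives 276·β₁ = 6·261 − 24·44 = 510, so β₁ = 85/46.
Then β₀ = (44 − 24·(85/46))/6 = -4/69.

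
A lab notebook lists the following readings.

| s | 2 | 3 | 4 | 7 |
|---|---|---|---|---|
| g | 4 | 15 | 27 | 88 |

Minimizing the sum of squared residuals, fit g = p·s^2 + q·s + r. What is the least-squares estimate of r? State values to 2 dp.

r = -5.24

Setting ∂/∂p … = 0 gives: 2754·p + 442·q + 78·r = 4895;  442·p + 78·q + 16·r = 777;  78·p + 16·q + 4·r = 134.
Solving the 3×3 system (Gaussian elimination) gives p = 309/181, q = 493/362, r = -948/181.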